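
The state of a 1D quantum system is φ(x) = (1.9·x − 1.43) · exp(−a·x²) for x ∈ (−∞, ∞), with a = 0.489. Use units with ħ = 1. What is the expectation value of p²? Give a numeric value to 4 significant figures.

0.9530

p² φ = −ħ² d²φ/dx²; ⟨p²⟩ = −ħ² ∫ φ*·φ'' dx / ∫|φ|² dx.
Expand each integrand as polynomial × e^(−2ax²) and use ∫x^(2j)·e^(−2ax²) dx = (2j−1)!!/(4a)^j · √(π/(2a)), odd powers → 0; here √(π/(2a)) = 1.7923. Differentiate with the product rule, d/dx e^(−ax²) = −2ax·e^(−ax²).
State is unnormalized: ∫|φ|² dx = 6.9729, and ∫φ*·(−ħ² φ'') dx = 6.6448, so ⟨p²⟩ = 6.6448 / 6.9729.
⟨p²⟩ = 0.95295.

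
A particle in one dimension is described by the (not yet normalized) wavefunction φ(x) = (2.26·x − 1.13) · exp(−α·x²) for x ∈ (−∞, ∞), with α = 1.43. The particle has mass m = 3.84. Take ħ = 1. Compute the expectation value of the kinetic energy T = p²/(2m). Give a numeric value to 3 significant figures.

0.339

T = −(ħ²/2m) d²/dx², so ⟨T⟩ = −(ħ²/2m) ∫ φ*·φ'' dx / ∫|φ|² dx; with m = 3.84.
Expand each integrand as polynomial × e^(−2αx²) and use ∫x^(2j)·e^(−2αx²) dx = (2j−1)!!/(4α)^j · √(π/(2α)), odd powers → 0; here √(π/(2α)) = 1.0481. Differentiate with the product rule, d/dx e^(−αx²) = −2αx·e^(−αx²).
State is unnormalized: ∫|φ|² dx = 2.2741, and ∫φ*·(−ħ²/2m · φ'') dx = 0.77195, so ⟨T⟩ = 0.77195 / 2.2741.
⟨T⟩ = 0.33945.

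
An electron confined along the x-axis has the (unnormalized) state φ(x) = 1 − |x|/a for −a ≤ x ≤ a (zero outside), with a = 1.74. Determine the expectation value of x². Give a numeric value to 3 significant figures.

0.303

⟨x²⟩ = ∫ x²·|φ|² dx / ∫|φ|² dx (integrals over the domain).
φ is even, so ∫ over [−a, a] = 2∫₀ᵃ with φ = 1 − x/a there: ∫₀ᵃ (1 − x/a)² dx = a/3, ∫₀ᵃ x²(1 − x/a)² dx = a³/30, ∫₀ᵃ x⁴(1 − x/a)² dx = a⁵/105.
State is unnormalized: ∫|φ|² dx = 1.1600, and ∫φ*·x²·φ dx = 0.35120, so ⟨x²⟩ = 0.35120 / 1.1600.
⟨x²⟩ = 0.30276.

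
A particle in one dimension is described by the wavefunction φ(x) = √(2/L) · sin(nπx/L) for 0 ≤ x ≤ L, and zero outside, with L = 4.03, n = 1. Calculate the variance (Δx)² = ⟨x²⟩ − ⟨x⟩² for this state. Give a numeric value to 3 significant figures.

0.531

Compute ⟨x⟩ and ⟨x²⟩ separately, then (Δx)² = ⟨x²⟩ − ⟨x⟩².
With sin²θ = (1 − cos2θ)/2 on 0 ≤ x ≤ L: ∫sin²(nπx/L) dx = L/2, ∫x·sin²(nπx/L) dx = L²/4, ∫x²·sin²(nπx/L) dx = L³·(1/6 − 1/(4n²π²)); higher powers xᵏ the same way, integrating xᵏ·cos(2nπx/L) by parts.
⟨x⟩ = 2.0150 and ⟨x²⟩ = 4.5909.
(Δx)² = 4.5909 − (2.0150)² = 0.53063.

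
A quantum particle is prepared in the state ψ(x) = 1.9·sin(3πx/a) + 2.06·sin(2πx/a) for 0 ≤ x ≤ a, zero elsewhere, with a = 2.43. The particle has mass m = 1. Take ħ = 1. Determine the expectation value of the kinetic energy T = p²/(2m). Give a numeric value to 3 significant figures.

5.26

T = −(ħ²/2m) d²/dx², so ⟨T⟩ = −(ħ²/2m) ∫ ψ*·ψ'' dx / ∫|ψ|² dx; with m = 1.
d²/dx² sin(jπx/a) = −(jπ/a)²·sin(jπx/a); on 0 ≤ x ≤ a, ∫sin²(jπx/a) dx = a/2 and ∫sin(jπx/a)·sin(lπx/a) dx = 0 for j ≠ l, so only diagonal terms survive in ∫|ψ|² and ∫ψ·ψ″; ∫ψ·ψ′ dx = [ψ²/2] between the walls = 0.
State is unnormalized: ∫|ψ|² dx = 9.5421, and ∫ψ*·(−ħ²/2m · ψ'') dx = 50.226, so ⟨T⟩ = 50.226 / 9.5421.
⟨T⟩ = 5.2636.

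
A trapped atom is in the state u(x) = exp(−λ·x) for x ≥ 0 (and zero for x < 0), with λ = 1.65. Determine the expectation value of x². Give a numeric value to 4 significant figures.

⟨x²⟩ = ∫ x²·|u|² dx / ∫|u|² dx (integrals over the domain).
Every integrand reduces to terms xʲ·e^(−2λx) on [0, ∞); use ∫₀^∞ xʲ·e^(−2λx) dx = j!/(2λ)^(j+1).
State is unnormalized: ∫|u|² dx = 0.30303, and ∫u*·x²·u dx = 0.055653, so ⟨x²⟩ = 0.055653 / 0.30303.
⟨x²⟩ = 0.18365.

0.1837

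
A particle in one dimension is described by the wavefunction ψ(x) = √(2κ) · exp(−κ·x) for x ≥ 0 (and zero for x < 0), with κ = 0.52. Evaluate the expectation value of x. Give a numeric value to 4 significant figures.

0.9615

⟨x⟩ = ∫ x·|ψ|² dx (integrals over the domain).
Every integrand reduces to terms xʲ·e^(−2κx) on [0, ∞); use ∫₀^∞ xʲ·e^(−2κx) dx = j!/(2κ)^(j+1).
⟨x⟩ = 0.96154.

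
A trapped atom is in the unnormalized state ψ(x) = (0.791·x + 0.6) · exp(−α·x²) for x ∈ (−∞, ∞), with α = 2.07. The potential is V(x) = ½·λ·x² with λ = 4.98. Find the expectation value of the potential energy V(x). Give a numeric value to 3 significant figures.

0.405

⟨V⟩ = ∫ V(x)·|ψ|² dx / ∫|ψ|² dx.
Expand each integrand as polynomial × e^(−2αx²) and use ∫x^(2j)·e^(−2αx²) dx = (2j−1)!!/(4α)^j · √(π/(2α)), odd powers → 0; here √(π/(2α)) = 0.87111.
State is unnormalized: ∫|ψ|² dx = 0.37943, and ∫ψ*·V(x)·ψ dx = 0.15369, so ⟨V⟩ = 0.15369 / 0.37943.
⟨V⟩ = 0.40507.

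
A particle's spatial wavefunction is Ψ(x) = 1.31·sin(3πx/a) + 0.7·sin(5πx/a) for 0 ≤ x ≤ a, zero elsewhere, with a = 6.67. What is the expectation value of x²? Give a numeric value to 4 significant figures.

16.37

⟨x²⟩ = ∫ x²·|Ψ|² dx / ∫|Ψ|² dx (integrals over the domain).
On 0 ≤ x ≤ a (j ≠ l): ∫sin²(jπx/a) dx = a/2, ∫sin(jπx/a)·sin(lπx/a) dx = 0; diagonal moments ∫x·sin²(jπx/a) dx = a²/4, ∫x²·sin²(jπx/a) dx = a³·(1/6 − 1/(4j²π²)); cross terms ∫x·sin(jπx/a)·sin(lπx/a) dx = 0 for j + l even and −4jla²/(π²(j² − l²)²) for j + l odd, ∫x²·sin(jπx/a)·sin(lπx/a) dx = (−1)^(j+l)·4jla³/(π²(j² − l²)²); higher powers the same way via product-to-sum and parts.
State is unnormalized: ∫|Ψ|² dx = 7.3573, and ∫Ψ*·x²·Ψ dx = 120.45, so ⟨x²⟩ = 120.45 / 7.3573.
⟨x²⟩ = 16.371.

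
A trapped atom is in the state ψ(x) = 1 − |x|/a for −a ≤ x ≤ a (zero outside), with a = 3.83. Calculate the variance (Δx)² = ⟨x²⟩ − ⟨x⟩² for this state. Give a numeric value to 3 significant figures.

Compute ⟨x⟩ and ⟨x²⟩ separately, then (Δx)² = ⟨x²⟩ − ⟨x⟩².
ψ is even, so ∫ over [−a, a] = 2∫₀ᵃ with ψ = 1 − x/a there: ∫₀ᵃ (1 − x/a)² dx = a/3, ∫₀ᵃ x²(1 − x/a)² dx = a³/30, ∫₀ᵃ x⁴(1 − x/a)² dx = a⁵/105.
Normalization: ∫|ψ|² dx = 2.5533.
⟨x⟩ = 0.0000 and ⟨x²⟩ = 1.4669.
(Δx)² = 1.4669 − (0.0000)² = 1.4669.

1.47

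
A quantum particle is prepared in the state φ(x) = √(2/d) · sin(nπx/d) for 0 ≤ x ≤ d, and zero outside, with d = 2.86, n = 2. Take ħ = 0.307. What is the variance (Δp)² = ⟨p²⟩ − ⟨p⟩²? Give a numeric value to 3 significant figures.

Compute ⟨p⟩ and ⟨p²⟩ separately; (Δp)² = ⟨p²⟩ − ⟨p⟩².
d/dx sin(nπx/d) = (nπ/d)·cos(nπx/d) and d²/dx² sin(nπx/d) = −(nπ/d)²·sin(nπx/d); on 0 ≤ x ≤ d, ∫sin²(nπx/d) dx = d/2 and ∫sin(nπx/d)·cos(nπx/d) dx = 0.
⟨p⟩ = 0.0000 and ⟨p²⟩ = 0.45489.
(Δp)² = 0.45489 − (0.0000)² = 0.45489.

0.455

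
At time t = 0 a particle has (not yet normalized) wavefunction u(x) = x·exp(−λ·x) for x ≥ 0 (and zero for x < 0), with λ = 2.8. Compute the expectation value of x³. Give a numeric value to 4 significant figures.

0.3417

⟨x³⟩ = ∫ x³·|u|² dx / ∫|u|² dx (integrals over the domain).
Every integrand reduces to terms xʲ·e^(−2λx) on [0, ∞); use ∫₀^∞ xʲ·e^(−2λx) dx = j!/(2λ)^(j+1).
State is unnormalized: ∫|u|² dx = 0.011388, and ∫u*·x³·u dx = 0.0038909, so ⟨x³⟩ = 0.0038909 / 0.011388.
⟨x³⟩ = 0.34165.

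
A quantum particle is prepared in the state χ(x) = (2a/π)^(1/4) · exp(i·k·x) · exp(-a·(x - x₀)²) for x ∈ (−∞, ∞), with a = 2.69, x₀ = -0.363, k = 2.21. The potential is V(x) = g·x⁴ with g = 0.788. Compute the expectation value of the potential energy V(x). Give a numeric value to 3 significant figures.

0.0920

⟨V⟩ = ∫ V(x)·|χ|² dx.
Gaussian moments (u = x − x₀): ∫u^(2j)·e^(−2au²) du = (2j−1)!!/(4a)^j · √(π/(2a)), odd powers integrate to 0; here √(π/(2a)) = 0.76416.
⟨V⟩ = 0.092001.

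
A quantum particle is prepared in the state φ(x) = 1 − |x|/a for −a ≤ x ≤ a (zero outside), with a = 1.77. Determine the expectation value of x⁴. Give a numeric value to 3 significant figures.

⟨x⁴⟩ = ∫ x⁴·|φ|² dx / ∫|φ|² dx (integrals over the domain).
φ is even, so ∫ over [−a, a] = 2∫₀ᵃ with φ = 1 − x/a there: ∫₀ᵃ (1 − x/a)² dx = a/3, ∫₀ᵃ x²(1 − x/a)² dx = a³/30, ∫₀ᵃ x⁴(1 − x/a)² dx = a⁵/105.
State is unnormalized: ∫|φ|² dx = 1.1800, and ∫φ*·x⁴·φ dx = 0.33091, so ⟨x⁴⟩ = 0.33091 / 1.1800.
⟨x⁴⟩ = 0.28043.

0.280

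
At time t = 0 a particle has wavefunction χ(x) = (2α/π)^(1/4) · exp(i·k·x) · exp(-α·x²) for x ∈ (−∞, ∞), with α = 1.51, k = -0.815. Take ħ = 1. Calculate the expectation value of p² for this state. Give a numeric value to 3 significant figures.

2.17

p² χ = −ħ² d²χ/dx²; ⟨p²⟩ = −ħ² ∫ χ*·χ'' dx.
Gaussian moments: ∫x^(2j)·e^(−2αx²) dx = (2j−1)!!/(4α)^j · √(π/(2α)), odd powers integrate to 0; here √(π/(2α)) = 1.0199. Derivatives: χ′ = (ik − 2αx)·χ, χ″ = ((ik − 2αx)² − 2α)·χ; the odd-in-x pieces drop out.
⟨p²⟩ = 2.1742.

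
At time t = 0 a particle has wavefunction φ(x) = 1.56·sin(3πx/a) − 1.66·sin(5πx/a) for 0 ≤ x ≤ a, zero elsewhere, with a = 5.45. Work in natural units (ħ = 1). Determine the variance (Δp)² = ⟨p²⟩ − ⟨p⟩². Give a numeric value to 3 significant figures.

5.81

Compute ⟨p⟩ and ⟨p²⟩ separately; (Δp)² = ⟨p²⟩ − ⟨p⟩².
d²/dx² sin(jπx/a) = −(jπ/a)²·sin(jπx/a); on 0 ≤ x ≤ a, ∫sin²(jπx/a) dx = a/2 and ∫sin(jπx/a)·sin(lπx/a) dx = 0 for j ≠ l, so only diagonal terms survive in ∫|φ|² and ∫φ·φ″; ∫φ·φ′ dx = [φ²/2] between the walls = 0.
Normalization: ∫|φ|² dx = 14.141.
⟨p⟩ = 0.0000 and ⟨p²⟩ = 5.8137.
(Δp)² = 5.8137 − (0.0000)² = 5.8137.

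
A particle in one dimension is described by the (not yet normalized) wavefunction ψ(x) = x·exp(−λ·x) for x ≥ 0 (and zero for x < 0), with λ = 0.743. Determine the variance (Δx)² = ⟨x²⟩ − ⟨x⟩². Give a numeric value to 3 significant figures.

Compute ⟨x⟩ and ⟨x²⟩ separately, then (Δx)² = ⟨x²⟩ − ⟨x⟩².
Every integrand reduces to terms xʲ·e^(−2λx) on [0, ∞); use ∫₀^∞ xʲ·e^(−2λx) dx = j!/(2λ)^(j+1).
Normalization: ∫|ψ|² dx = 0.60950.
⟨x⟩ = 2.0188 and ⟨x²⟩ = 5.4343.
(Δx)² = 5.4343 − (2.0188)² = 1.3586.

1.36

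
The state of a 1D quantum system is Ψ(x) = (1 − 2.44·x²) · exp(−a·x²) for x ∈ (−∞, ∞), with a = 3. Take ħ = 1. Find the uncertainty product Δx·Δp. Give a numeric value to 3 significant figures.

Δx = √(⟨x²⟩−⟨x⟩²), Δp = √(⟨p²⟩−⟨p⟩²).
Expand each integrand as polynomial × e^(−2ax²) and use ∫x^(2j)·e^(−2ax²) dx = (2j−1)!!/(4a)^j · √(π/(2a)), odd powers → 0; here √(π/(2a)) = 0.72360. Differentiate with the product rule, d/dx e^(−ax²) = −2ax·e^(−ax²).
Normalization: ∫|Ψ|² dx = 0.51909.
⟨x⟩ = 0.0000, ⟨x²⟩ = 0.046486 ⇒ Δx = 0.21561.
⟨p⟩ = 0.0000, ⟨p²⟩ = 7.0929 ⇒ Δp = 2.6633.
Δx·Δp = 0.57421.

0.574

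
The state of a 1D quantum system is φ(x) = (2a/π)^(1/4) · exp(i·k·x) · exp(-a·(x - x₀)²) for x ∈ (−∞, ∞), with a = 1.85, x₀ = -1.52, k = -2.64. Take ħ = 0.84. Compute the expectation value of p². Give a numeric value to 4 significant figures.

6.223

p² φ = −ħ² d²φ/dx²; ⟨p²⟩ = −ħ² ∫ φ*·φ'' dx.
Gaussian moments (u = x − x₀): ∫u^(2j)·e^(−2au²) du = (2j−1)!!/(4a)^j · √(π/(2a)), odd powers integrate to 0; here √(π/(2a)) = 0.92145. Derivatives: φ′ = (ik − 2au)·φ, φ″ = ((ik − 2au)² − 2a)·φ; the odd-in-u pieces drop out.
⟨p²⟩ = 6.2231.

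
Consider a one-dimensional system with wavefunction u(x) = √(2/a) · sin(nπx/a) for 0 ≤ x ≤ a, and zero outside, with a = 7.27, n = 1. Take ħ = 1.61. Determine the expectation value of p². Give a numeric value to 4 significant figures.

0.4840

p² u = −ħ² d²u/dx²; ⟨p²⟩ = −ħ² ∫ u*·u'' dx.
d/dx sin(nπx/a) = (nπ/a)·cos(nπx/a) and d²/dx² sin(nπx/a) = −(nπ/a)²·sin(nπx/a); on 0 ≤ x ≤ a, ∫sin²(nπx/a) dx = a/2 and ∫sin(nπx/a)·cos(nπx/a) dx = 0.
⟨p²⟩ = 0.48404.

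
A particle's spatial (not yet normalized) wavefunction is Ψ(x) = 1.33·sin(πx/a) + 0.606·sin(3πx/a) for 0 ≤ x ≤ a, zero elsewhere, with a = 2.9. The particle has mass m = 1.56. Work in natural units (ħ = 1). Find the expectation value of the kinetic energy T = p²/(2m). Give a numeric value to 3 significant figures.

T = −(ħ²/2m) d²/dx², so ⟨T⟩ = −(ħ²/2m) ∫ Ψ*·Ψ'' dx / ∫|Ψ|² dx; with m = 1.56.
d²/dx² sin(jπx/a) = −(jπ/a)²·sin(jπx/a); on 0 ≤ x ≤ a, ∫sin²(jπx/a) dx = a/2 and ∫sin(jπx/a)·sin(lπx/a) dx = 0 for j ≠ l, so only diagonal terms survive in ∫|Ψ|² and ∫Ψ·Ψ″; ∫Ψ·Ψ′ dx = [Ψ²/2] between the walls = 0.
State is unnormalized: ∫|Ψ|² dx = 3.0974, and ∫Ψ*·(−ħ²/2m · Ψ'') dx = 2.7674, so ⟨T⟩ = 2.7674 / 3.0974.
⟨T⟩ = 0.89346.

0.893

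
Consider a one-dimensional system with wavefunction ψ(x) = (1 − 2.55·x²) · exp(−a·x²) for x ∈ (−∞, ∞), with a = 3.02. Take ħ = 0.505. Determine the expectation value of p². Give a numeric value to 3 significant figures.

p² ψ = −ħ² d²ψ/dx²; ⟨p²⟩ = −ħ² ∫ ψ*·ψ'' dx / ∫|ψ|² dx.
Expand each integrand as polynomial × e^(−2ax²) and use ∫x^(2j)·e^(−2ax²) dx = (2j−1)!!/(4a)^j · √(π/(2a)), odd powers → 0; here √(π/(2a)) = 0.72120. Differentiate with the product rule, d/dx e^(−ax²) = −2ax·e^(−ax²).
State is unnormalized: ∫|ψ|² dx = 0.51313, and ∫ψ*·(−ħ² ψ'') dx = 0.96321, so ⟨p²⟩ = 0.96321 / 0.51313.
⟨p²⟩ = 1.8771.

1.88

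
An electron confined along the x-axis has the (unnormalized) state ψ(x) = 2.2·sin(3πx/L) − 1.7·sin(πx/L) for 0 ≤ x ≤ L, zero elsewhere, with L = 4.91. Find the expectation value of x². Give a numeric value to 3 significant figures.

6.61

⟨x²⟩ = ∫ x²·|ψ|² dx / ∫|ψ|² dx (integrals over the domain).
On 0 ≤ x ≤ L (j ≠ l): ∫sin²(jπx/L) dx = L/2, ∫sin(jπx/L)·sin(lπx/L) dx = 0; diagonal moments ∫x·sin²(jπx/L) dx = L²/4, ∫x²·sin²(jπx/L) dx = L³·(1/6 − 1/(4j²π²)); cross terms ∫x·sin(jπx/L)·sin(lπx/L) dx = 0 for j + l even and −4jlL²/(π²(j² − l²)²) for j + l odd, ∫x²·sin(jπx/L)·sin(lπx/L) dx = (−1)^(j+l)·4jlL³/(π²(j² − l²)²); higher powers the same way via product-to-sum and parts.
State is unnormalized: ∫|ψ|² dx = 18.977, and ∫ψ*·x²·ψ dx = 125.40, so ⟨x²⟩ = 125.40 / 18.977.
⟨x²⟩ = 6.6081.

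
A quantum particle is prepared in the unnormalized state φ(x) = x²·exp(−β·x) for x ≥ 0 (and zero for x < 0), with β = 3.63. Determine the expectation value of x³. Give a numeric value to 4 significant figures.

0.5488

⟨x³⟩ = ∫ x³·|φ|² dx / ∫|φ|² dx (integrals over the domain).
Every integrand reduces to terms xʲ·e^(−2βx) on [0, ∞); use ∫₀^∞ xʲ·e^(−2βx) dx = j!/(2β)^(j+1).
State is unnormalized: ∫|φ|² dx = 0.0011899, and ∫φ*·x³·φ dx = 0.00065304, so ⟨x³⟩ = 0.00065304 / 0.0011899.
⟨x³⟩ = 0.54879.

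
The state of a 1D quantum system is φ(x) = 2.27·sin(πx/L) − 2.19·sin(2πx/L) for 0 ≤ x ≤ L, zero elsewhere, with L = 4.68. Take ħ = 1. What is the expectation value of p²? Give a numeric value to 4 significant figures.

p² φ = −ħ² d²φ/dx²; ⟨p²⟩ = −ħ² ∫ φ*·φ'' dx / ∫|φ|² dx.
d²/dx² sin(jπx/L) = −(jπ/L)²·sin(jπx/L); on 0 ≤ x ≤ L, ∫sin²(jπx/L) dx = L/2 and ∫sin(jπx/L)·sin(lπx/L) dx = 0 for j ≠ l, so only diagonal terms survive in ∫|φ|² and ∫φ·φ″; ∫φ·φ′ dx = [φ²/2] between the walls = 0.
State is unnormalized: ∫|φ|² dx = 23.281, and ∫φ*·(−ħ² φ'') dx = 25.662, so ⟨p²⟩ = 25.662 / 23.281.
⟨p²⟩ = 1.1023.

1.102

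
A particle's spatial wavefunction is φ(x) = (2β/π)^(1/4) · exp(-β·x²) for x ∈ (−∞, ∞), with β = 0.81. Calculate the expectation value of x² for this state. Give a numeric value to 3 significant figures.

⟨x²⟩ = ∫ x²·|φ|² dx (integrals over the domain).
Gaussian moments: ∫x^(2j)·e^(−2βx²) dx = (2j−1)!!/(4β)^j · √(π/(2β)), odd powers integrate to 0; here √(π/(2β)) = 1.3926.
⟨x²⟩ = 0.30864.

0.309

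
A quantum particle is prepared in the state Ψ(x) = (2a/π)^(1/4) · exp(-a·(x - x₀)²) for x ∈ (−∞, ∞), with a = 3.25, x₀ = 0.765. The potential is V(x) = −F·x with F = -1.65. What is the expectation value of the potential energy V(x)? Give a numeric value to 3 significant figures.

⟨V⟩ = ∫ V(x)·|Ψ|² dx.
Gaussian moments (u = x − x₀): ∫u^(2j)·e^(−2au²) du = (2j−1)!!/(4a)^j · √(π/(2a)), odd powers integrate to 0; here √(π/(2a)) = 0.69521.
⟨V⟩ = 1.2623.

1.26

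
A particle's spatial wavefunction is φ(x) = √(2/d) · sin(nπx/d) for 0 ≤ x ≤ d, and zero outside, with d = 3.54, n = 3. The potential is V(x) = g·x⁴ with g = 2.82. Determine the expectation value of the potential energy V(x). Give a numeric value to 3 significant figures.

83.7

⟨V⟩ = ∫ V(x)·|φ|² dx.
With sin²θ = (1 − cos2θ)/2 on 0 ≤ x ≤ d: ∫sin²(nπx/d) dx = d/2, ∫x·sin²(nπx/d) dx = d²/4, ∫x²·sin²(nπx/d) dx = d³·(1/6 − 1/(4n²π²)); higher powers xᵏ the same way, integrating xᵏ·cos(2nπx/d) by parts.
⟨V⟩ = 83.670.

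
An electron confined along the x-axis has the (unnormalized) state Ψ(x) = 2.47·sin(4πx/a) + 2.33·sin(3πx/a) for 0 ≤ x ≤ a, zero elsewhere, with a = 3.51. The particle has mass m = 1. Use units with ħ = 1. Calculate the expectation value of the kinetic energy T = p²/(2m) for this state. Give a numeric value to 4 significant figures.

T = −(ħ²/2m) d²/dx², so ⟨T⟩ = −(ħ²/2m) ∫ Ψ*·Ψ'' dx / ∫|Ψ|² dx; with m = 1.
d²/dx² sin(jπx/a) = −(jπ/a)²·sin(jπx/a); on 0 ≤ x ≤ a, ∫sin²(jπx/a) dx = a/2 and ∫sin(jπx/a)·sin(lπx/a) dx = 0 for j ≠ l, so only diagonal terms survive in ∫|Ψ|² and ∫Ψ·Ψ″; ∫Ψ·Ψ′ dx = [Ψ²/2] between the walls = 0.
State is unnormalized: ∫|Ψ|² dx = 20.235, and ∫Ψ*·(−ħ²/2m · Ψ'') dx = 102.97, so ⟨T⟩ = 102.97 / 20.235.
⟨T⟩ = 5.0886.

5.089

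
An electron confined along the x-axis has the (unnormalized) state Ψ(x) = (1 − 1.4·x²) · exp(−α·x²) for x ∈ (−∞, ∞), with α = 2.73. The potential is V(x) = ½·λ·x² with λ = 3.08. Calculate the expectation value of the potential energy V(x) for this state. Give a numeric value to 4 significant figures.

0.08490

⟨V⟩ = ∫ V(x)·|Ψ|² dx / ∫|Ψ|² dx.
Expand each integrand as polynomial × e^(−2αx²) and use ∫x^(2j)·e^(−2αx²) dx = (2j−1)!!/(4α)^j · √(π/(2α)), odd powers → 0; here √(π/(2α)) = 0.75854.
State is unnormalized: ∫|Ψ|² dx = 0.60145, and ∫Ψ*·V(x)·Ψ dx = 0.051060, so ⟨V⟩ = 0.051060 / 0.60145.
⟨V⟩ = 0.084896.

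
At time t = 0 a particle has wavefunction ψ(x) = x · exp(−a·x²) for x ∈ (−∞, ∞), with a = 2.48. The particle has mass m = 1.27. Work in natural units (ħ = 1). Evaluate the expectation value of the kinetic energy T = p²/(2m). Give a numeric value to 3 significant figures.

2.93

T = −(ħ²/2m) d²/dx², so ⟨T⟩ = −(ħ²/2m) ∫ ψ*·ψ'' dx / ∫|ψ|² dx; with m = 1.27.
Expand each integrand as polynomial × e^(−2ax²) and use ∫x^(2j)·e^(−2ax²) dx = (2j−1)!!/(4a)^j · √(π/(2a)), odd powers → 0; here √(π/(2a)) = 0.79586. Differentiate with the product rule, d/dx e^(−ax²) = −2ax·e^(−ax²).
State is unnormalized: ∫|ψ|² dx = 0.080227, and ∫ψ*·(−ħ²/2m · ψ'') dx = 0.23500, so ⟨T⟩ = 0.23500 / 0.080227.
⟨T⟩ = 2.9291.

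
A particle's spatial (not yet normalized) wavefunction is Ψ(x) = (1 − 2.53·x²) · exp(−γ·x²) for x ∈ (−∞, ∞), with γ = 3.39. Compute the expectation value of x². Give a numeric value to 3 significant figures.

⟨x²⟩ = ∫ x²·|Ψ|² dx / ∫|Ψ|² dx (integrals over the domain).
Expand each integrand as polynomial × e^(−2γx²) and use ∫x^(2j)·e^(−2γx²) dx = (2j−1)!!/(4γ)^j · √(π/(2γ)), odd powers → 0; here √(π/(2γ)) = 0.68071.
State is unnormalized: ∫|Ψ|² dx = 0.49779, and ∫Ψ*·x²·Ψ dx = 0.020215, so ⟨x²⟩ = 0.020215 / 0.49779.
⟨x²⟩ = 0.040611.

0.0406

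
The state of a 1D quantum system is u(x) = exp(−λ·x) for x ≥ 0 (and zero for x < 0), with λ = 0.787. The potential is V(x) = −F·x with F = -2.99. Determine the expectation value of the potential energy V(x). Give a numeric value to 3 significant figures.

1.90

⟨V⟩ = ∫ V(x)·|u|² dx / ∫|u|² dx.
Every integrand reduces to terms xʲ·e^(−2λx) on [0, ∞); use ∫₀^∞ xʲ·e^(−2λx) dx = j!/(2λ)^(j+1).
State is unnormalized: ∫|u|² dx = 0.63532, and ∫u*·V(x)·u dx = 1.2069, so ⟨V⟩ = 1.2069 / 0.63532.
⟨V⟩ = 1.8996.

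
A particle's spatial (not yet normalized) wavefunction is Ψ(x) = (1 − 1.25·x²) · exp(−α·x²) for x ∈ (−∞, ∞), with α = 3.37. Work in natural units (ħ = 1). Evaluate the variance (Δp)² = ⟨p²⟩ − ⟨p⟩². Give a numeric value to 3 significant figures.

Compute ⟨p⟩ and ⟨p²⟩ separately; (Δp)² = ⟨p²⟩ − ⟨p⟩².
Expand each integrand as polynomial × e^(−2αx²) and use ∫x^(2j)·e^(−2αx²) dx = (2j−1)!!/(4α)^j · √(π/(2α)), odd powers → 0; here √(π/(2α)) = 0.68272. Differentiate with the product rule, d/dx e^(−αx²) = −2αx·e^(−αx²).
Normalization: ∫|Ψ|² dx = 0.57372.
⟨p⟩ = 0.0000 and ⟨p²⟩ = 4.9954.
(Δp)² = 4.9954 − (0.0000)² = 4.9954.

5.00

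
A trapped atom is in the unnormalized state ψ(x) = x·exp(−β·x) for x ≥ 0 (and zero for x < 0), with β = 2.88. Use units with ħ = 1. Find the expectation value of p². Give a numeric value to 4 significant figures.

8.294

p² ψ = −ħ² d²ψ/dx²; ⟨p²⟩ = −ħ² ∫ ψ*·ψ'' dx / ∫|ψ|² dx.
Differentiate x·exp(−β·x) with the product rule; every integrand then reduces to terms xʲ·e^(−2βx) on [0, ∞), with ∫₀^∞ xʲ·e^(−2βx) dx = j!/(2β)^(j+1).
State is unnormalized: ∫|ψ|² dx = 0.010466, and ∫ψ*·(−ħ² ψ'') dx = 0.086806, so ⟨p²⟩ = 0.086806 / 0.010466.
⟨p²⟩ = 8.2944.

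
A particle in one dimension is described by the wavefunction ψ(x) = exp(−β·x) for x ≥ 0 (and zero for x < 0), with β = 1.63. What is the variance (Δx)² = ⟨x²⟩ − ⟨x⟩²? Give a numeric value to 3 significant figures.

0.0941

Compute ⟨x⟩ and ⟨x²⟩ separately, then (Δx)² = ⟨x²⟩ − ⟨x⟩².
Every integrand reduces to terms xʲ·e^(−2βx) on [0, ∞); use ∫₀^∞ xʲ·e^(−2βx) dx = j!/(2β)^(j+1).
Normalization: ∫|ψ|² dx = 0.30675.
⟨x⟩ = 0.30675 and ⟨x²⟩ = 0.18819.
(Δx)² = 0.18819 − (0.30675)² = 0.094095.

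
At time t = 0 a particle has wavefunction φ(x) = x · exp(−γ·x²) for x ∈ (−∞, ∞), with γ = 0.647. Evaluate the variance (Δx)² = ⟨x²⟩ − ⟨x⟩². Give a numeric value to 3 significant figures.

Compute ⟨x⟩ and ⟨x²⟩ separately, then (Δx)² = ⟨x²⟩ − ⟨x⟩².
Expand each integrand as polynomial × e^(−2γx²) and use ∫x^(2j)·e^(−2γx²) dx = (2j−1)!!/(4γ)^j · √(π/(2γ)), odd powers → 0; here √(π/(2γ)) = 1.5581.
Normalization: ∫|φ|² dx = 0.60207.
⟨x⟩ = 0.0000 and ⟨x²⟩ = 1.1592.
(Δx)² = 1.1592 − (0.0000)² = 1.1592.

1.16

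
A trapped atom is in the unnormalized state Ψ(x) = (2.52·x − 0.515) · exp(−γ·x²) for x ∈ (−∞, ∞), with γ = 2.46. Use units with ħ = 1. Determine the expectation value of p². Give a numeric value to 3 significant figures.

p² Ψ = −ħ² d²Ψ/dx²; ⟨p²⟩ = −ħ² ∫ Ψ*·Ψ'' dx / ∫|Ψ|² dx.
Expand each integrand as polynomial × e^(−2γx²) and use ∫x^(2j)·e^(−2γx²) dx = (2j−1)!!/(4γ)^j · √(π/(2γ)), odd powers → 0; here √(π/(2γ)) = 0.79908. Differentiate with the product rule, d/dx e^(−γx²) = −2γx·e^(−γx²).
State is unnormalized: ∫|Ψ|² dx = 0.72764, and ∫Ψ*·(−ħ² Ψ'') dx = 4.3272, so ⟨p²⟩ = 4.3272 / 0.72764.
⟨p²⟩ = 5.9470.

5.95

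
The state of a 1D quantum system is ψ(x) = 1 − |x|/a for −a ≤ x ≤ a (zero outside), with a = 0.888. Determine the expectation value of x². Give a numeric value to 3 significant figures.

0.0789

⟨x²⟩ = ∫ x²·|ψ|² dx / ∫|ψ|² dx (integrals over the domain).
ψ is even, so ∫ over [−a, a] = 2∫₀ᵃ with ψ = 1 − x/a there: ∫₀ᵃ (1 − x/a)² dx = a/3, ∫₀ᵃ x²(1 − x/a)² dx = a³/30, ∫₀ᵃ x⁴(1 − x/a)² dx = a⁵/105.
State is unnormalized: ∫|ψ|² dx = 0.59200, and ∫ψ*·x²·ψ dx = 0.046682, so ⟨x²⟩ = 0.046682 / 0.59200.
⟨x²⟩ = 0.078854.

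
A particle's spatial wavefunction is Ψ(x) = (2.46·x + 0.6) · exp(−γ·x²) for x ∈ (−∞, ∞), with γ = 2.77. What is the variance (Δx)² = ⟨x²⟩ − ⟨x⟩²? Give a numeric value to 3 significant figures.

Compute ⟨x⟩ and ⟨x²⟩ separately, then (Δx)² = ⟨x²⟩ − ⟨x⟩².
Expand each integrand as polynomial × e^(−2γx²) and use ∫x^(2j)·e^(−2γx²) dx = (2j−1)!!/(4γ)^j · √(π/(2γ)), odd powers → 0; here √(π/(2γ)) = 0.75304.
Normalization: ∫|Ψ|² dx = 0.68239.
⟨x⟩ = 0.29401 and ⟨x²⟩ = 0.19905.
(Δx)² = 0.19905 − (0.29401)² = 0.11260.

0.113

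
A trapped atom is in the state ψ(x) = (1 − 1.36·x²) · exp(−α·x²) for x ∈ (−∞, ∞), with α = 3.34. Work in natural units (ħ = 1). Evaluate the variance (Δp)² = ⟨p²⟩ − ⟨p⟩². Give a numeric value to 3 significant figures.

5.15

Compute ⟨p⟩ and ⟨p²⟩ separately; (Δp)² = ⟨p²⟩ − ⟨p⟩².
Expand each integrand as polynomial × e^(−2αx²) and use ∫x^(2j)·e^(−2αx²) dx = (2j−1)!!/(4α)^j · √(π/(2α)), odd powers → 0; here √(π/(2α)) = 0.68578. Differentiate with the product rule, d/dx e^(−αx²) = −2αx·e^(−αx²).
Normalization: ∫|ψ|² dx = 0.56748.
⟨p⟩ = 0.0000 and ⟨p²⟩ = 5.1508.
(Δp)² = 5.1508 − (0.0000)² = 5.1508.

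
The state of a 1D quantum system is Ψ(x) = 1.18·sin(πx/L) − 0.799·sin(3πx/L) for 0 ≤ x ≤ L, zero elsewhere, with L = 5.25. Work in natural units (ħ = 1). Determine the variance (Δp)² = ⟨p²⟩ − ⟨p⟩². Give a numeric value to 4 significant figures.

Compute ⟨p⟩ and ⟨p²⟩ separately; (Δp)² = ⟨p²⟩ − ⟨p⟩².
d²/dx² sin(jπx/L) = −(jπ/L)²·sin(jπx/L); on 0 ≤ x ≤ L, ∫sin²(jπx/L) dx = L/2 and ∫sin(jπx/L)·sin(lπx/L) dx = 0 for j ≠ l, so only diagonal terms survive in ∫|Ψ|² and ∫Ψ·Ψ″; ∫Ψ·Ψ′ dx = [Ψ²/2] between the walls = 0.
Normalization: ∫|Ψ|² dx = 5.3309.
⟨p⟩ = 0.0000 and ⟨p²⟩ = 1.2586.
(Δp)² = 1.2586 − (0.0000)² = 1.2586.

1.259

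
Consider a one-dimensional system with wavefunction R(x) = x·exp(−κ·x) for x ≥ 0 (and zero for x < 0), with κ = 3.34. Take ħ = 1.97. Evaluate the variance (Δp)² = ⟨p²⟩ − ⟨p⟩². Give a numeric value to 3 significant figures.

43.3

Compute ⟨p⟩ and ⟨p²⟩ separately; (Δp)² = ⟨p²⟩ − ⟨p⟩².
Differentiate x·exp(−κ·x) with the product rule; every integrand then reduces to terms xʲ·e^(−2κx) on [0, ∞), with ∫₀^∞ xʲ·e^(−2κx) dx = j!/(2κ)^(j+1).
Normalization: ∫|R|² dx = 0.0067097.
⟨p⟩ = 0.0000 and ⟨p²⟩ = 43.294.
(Δp)² = 43.294 − (0.0000)² = 43.294.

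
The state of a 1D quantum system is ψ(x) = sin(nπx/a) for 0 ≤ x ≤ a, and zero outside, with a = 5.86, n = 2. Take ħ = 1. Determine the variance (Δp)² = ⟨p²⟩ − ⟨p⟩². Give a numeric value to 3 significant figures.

1.15

Compute ⟨p⟩ and ⟨p²⟩ separately; (Δp)² = ⟨p²⟩ − ⟨p⟩².
d/dx sin(nπx/a) = (nπ/a)·cos(nπx/a) and d²/dx² sin(nπx/a) = −(nπ/a)²·sin(nπx/a); on 0 ≤ x ≤ a, ∫sin²(nπx/a) dx = a/2 and ∫sin(nπx/a)·cos(nπx/a) dx = 0.
Normalization: ∫|ψ|² dx = 2.9300.
⟨p⟩ = 0.0000 and ⟨p²⟩ = 1.1496.
(Δp)² = 1.1496 − (0.0000)² = 1.1496.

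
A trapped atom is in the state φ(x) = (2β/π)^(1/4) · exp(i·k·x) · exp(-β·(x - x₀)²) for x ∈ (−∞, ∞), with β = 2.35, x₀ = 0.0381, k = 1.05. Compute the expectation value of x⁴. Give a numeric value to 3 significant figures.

0.0349

⟨x⁴⟩ = ∫ x⁴·|φ|² dx (integrals over the domain).
Gaussian moments (u = x − x₀): ∫u^(2j)·e^(−2βu²) du = (2j−1)!!/(4β)^j · √(π/(2β)), odd powers integrate to 0; here √(π/(2β)) = 0.81757.
⟨x⁴⟩ = 0.034881.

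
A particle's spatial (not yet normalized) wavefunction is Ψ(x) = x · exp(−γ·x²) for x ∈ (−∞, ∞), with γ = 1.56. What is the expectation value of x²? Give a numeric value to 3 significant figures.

0.481

⟨x²⟩ = ∫ x²·|Ψ|² dx / ∫|Ψ|² dx (integrals over the domain).
Expand each integrand as polynomial × e^(−2γx²) and use ∫x^(2j)·e^(−2γx²) dx = (2j−1)!!/(4γ)^j · √(π/(2γ)), odd powers → 0; here √(π/(2γ)) = 1.0035.
State is unnormalized: ∫|Ψ|² dx = 0.16081, and ∫Ψ*·x²·Ψ dx = 0.077312, so ⟨x²⟩ = 0.077312 / 0.16081.
⟨x²⟩ = 0.48077.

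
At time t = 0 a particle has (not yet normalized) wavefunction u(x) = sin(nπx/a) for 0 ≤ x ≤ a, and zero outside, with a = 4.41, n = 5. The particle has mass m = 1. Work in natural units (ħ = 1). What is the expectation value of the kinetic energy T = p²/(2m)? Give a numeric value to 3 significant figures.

6.34

T = −(ħ²/2m) d²/dx², so ⟨T⟩ = −(ħ²/2m) ∫ u*·u'' dx / ∫|u|² dx; with m = 1.
d/dx sin(nπx/a) = (nπ/a)·cos(nπx/a) and d²/dx² sin(nπx/a) = −(nπ/a)²·sin(nπx/a); on 0 ≤ x ≤ a, ∫sin²(nπx/a) dx = a/2 and ∫sin(nπx/a)·cos(nπx/a) dx = 0.
State is unnormalized: ∫|u|² dx = 2.2050, and ∫u*·(−ħ²/2m · u'') dx = 13.988, so ⟨T⟩ = 13.988 / 2.2050.
⟨T⟩ = 6.3436.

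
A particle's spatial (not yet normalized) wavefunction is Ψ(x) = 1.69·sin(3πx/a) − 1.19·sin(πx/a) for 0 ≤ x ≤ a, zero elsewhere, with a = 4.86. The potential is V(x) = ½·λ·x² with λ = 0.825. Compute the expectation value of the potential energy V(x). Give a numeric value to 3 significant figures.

⟨V⟩ = ∫ V(x)·|Ψ|² dx / ∫|Ψ|² dx.
On 0 ≤ x ≤ a (j ≠ l): ∫sin²(jπx/a) dx = a/2, ∫sin(jπx/a)·sin(lπx/a) dx = 0; diagonal moments ∫x·sin²(jπx/a) dx = a²/4, ∫x²·sin²(jπx/a) dx = a³·(1/6 − 1/(4j²π²)); cross terms ∫x·sin(jπx/a)·sin(lπx/a) dx = 0 for j + l even and −4jla²/(π²(j² − l²)²) for j + l odd, ∫x²·sin(jπx/a)·sin(lπx/a) dx = (−1)^(j+l)·4jla³/(π²(j² − l²)²); higher powers the same way via product-to-sum and parts.
State is unnormalized: ∫|Ψ|² dx = 10.381, and ∫Ψ*·V(x)·Ψ dx = 28.018, so ⟨V⟩ = 28.018 / 10.381.
⟨V⟩ = 2.6989.

2.70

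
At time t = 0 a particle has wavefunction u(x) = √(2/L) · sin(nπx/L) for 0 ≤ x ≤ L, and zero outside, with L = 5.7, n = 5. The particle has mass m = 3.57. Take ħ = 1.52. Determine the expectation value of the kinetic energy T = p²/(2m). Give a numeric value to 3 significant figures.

T = −(ħ²/2m) d²/dx², so ⟨T⟩ = −(ħ²/2m) ∫ u*·u'' dx; with m = 3.57.
d/dx sin(nπx/L) = (nπ/L)·cos(nπx/L) and d²/dx² sin(nπx/L) = −(nπ/L)²·sin(nπx/L); on 0 ≤ x ≤ L, ∫sin²(nπx/L) dx = L/2 and ∫sin(nπx/L)·cos(nπx/L) dx = 0.
⟨T⟩ = 2.4574.

2.46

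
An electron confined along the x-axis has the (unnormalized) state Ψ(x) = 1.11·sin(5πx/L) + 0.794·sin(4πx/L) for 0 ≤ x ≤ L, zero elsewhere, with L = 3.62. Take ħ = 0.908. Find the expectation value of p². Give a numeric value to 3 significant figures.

13.6

p² Ψ = −ħ² d²Ψ/dx²; ⟨p²⟩ = −ħ² ∫ Ψ*·Ψ'' dx / ∫|Ψ|² dx.
d²/dx² sin(jπx/L) = −(jπ/L)²·sin(jπx/L); on 0 ≤ x ≤ L, ∫sin²(jπx/L) dx = L/2 and ∫sin(jπx/L)·sin(lπx/L) dx = 0 for j ≠ l, so only diagonal terms survive in ∫|Ψ|² and ∫Ψ·Ψ″; ∫Ψ·Ψ′ dx = [Ψ²/2] between the walls = 0.
State is unnormalized: ∫|Ψ|² dx = 3.3712, and ∫Ψ*·(−ħ² Ψ'') dx = 45.956, so ⟨p²⟩ = 45.956 / 3.3712.
⟨p²⟩ = 13.632.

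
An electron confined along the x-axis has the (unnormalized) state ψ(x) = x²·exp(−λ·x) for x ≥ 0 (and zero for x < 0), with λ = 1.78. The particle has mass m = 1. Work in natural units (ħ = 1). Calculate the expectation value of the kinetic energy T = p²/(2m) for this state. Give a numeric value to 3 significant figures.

T = −(ħ²/2m) d²/dx², so ⟨T⟩ = −(ħ²/2m) ∫ ψ*·ψ'' dx / ∫|ψ|² dx; with m = 1.
Differentiate x²·exp(−λ·x) with the product rule; every integrand then reduces to terms xʲ·e^(−2λx) on [0, ∞), with ∫₀^∞ xʲ·e^(−2λx) dx = j!/(2λ)^(j+1).
State is unnormalized: ∫|ψ|² dx = 0.041972, and ∫ψ*·(−ħ²/2m · ψ'') dx = 0.022164, so ⟨T⟩ = 0.022164 / 0.041972.
⟨T⟩ = 0.52807.

0.528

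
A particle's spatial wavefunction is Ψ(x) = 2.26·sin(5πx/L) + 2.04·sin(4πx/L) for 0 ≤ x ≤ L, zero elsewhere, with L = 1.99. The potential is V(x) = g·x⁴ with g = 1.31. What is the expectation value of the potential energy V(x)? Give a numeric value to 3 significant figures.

⟨V⟩ = ∫ V(x)·|Ψ|² dx / ∫|Ψ|² dx.
On 0 ≤ x ≤ L (j ≠ l): ∫sin²(jπx/L) dx = L/2, ∫sin(jπx/L)·sin(lπx/L) dx = 0; diagonal moments ∫x·sin²(jπx/L) dx = L²/4, ∫x²·sin²(jπx/L) dx = L³·(1/6 − 1/(4j²π²)); cross terms ∫x·sin(jπx/L)·sin(lπx/L) dx = 0 for j + l even and −4jlL²/(π²(j² − l²)²) for j + l odd, ∫x²·sin(jπx/L)·sin(lπx/L) dx = (−1)^(j+l)·4jlL³/(π²(j² − l²)²); higher powers the same way via product-to-sum and parts.
State is unnormalized: ∫|Ψ|² dx = 9.2229, and ∫Ψ*·V(x)·Ψ dx = 7.9262, so ⟨V⟩ = 7.9262 / 9.2229.
⟨V⟩ = 0.85941.

0.859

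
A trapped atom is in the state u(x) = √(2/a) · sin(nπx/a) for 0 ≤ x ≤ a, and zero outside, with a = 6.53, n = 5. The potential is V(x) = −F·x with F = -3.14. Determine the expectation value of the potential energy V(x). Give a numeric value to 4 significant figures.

10.25

⟨V⟩ = ∫ V(x)·|u|² dx.
With sin²θ = (1 − cos2θ)/2 on 0 ≤ x ≤ a: ∫sin²(nπx/a) dx = a/2, ∫x·sin²(nπx/a) dx = a²/4, ∫x²·sin²(nπx/a) dx = a³·(1/6 − 1/(4n²π²)); higher powers xᵏ the same way, integrating xᵏ·cos(2nπx/a) by parts.
⟨V⟩ = 10.252.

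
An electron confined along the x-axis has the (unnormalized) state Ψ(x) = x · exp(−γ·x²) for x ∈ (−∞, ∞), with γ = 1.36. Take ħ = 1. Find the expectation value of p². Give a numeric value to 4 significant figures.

p² Ψ = −ħ² d²Ψ/dx²; ⟨p²⟩ = −ħ² ∫ Ψ*·Ψ'' dx / ∫|Ψ|² dx.
Expand each integrand as polynomial × e^(−2γx²) and use ∫x^(2j)·e^(−2γx²) dx = (2j−1)!!/(4γ)^j · √(π/(2γ)), odd powers → 0; here √(π/(2γ)) = 1.0747. Differentiate with the product rule, d/dx e^(−γx²) = −2γx·e^(−γx²).
State is unnormalized: ∫|Ψ|² dx = 0.19756, and ∫Ψ*·(−ħ² Ψ'') dx = 0.80603, so ⟨p²⟩ = 0.80603 / 0.19756.
⟨p²⟩ = 4.0800.

4.080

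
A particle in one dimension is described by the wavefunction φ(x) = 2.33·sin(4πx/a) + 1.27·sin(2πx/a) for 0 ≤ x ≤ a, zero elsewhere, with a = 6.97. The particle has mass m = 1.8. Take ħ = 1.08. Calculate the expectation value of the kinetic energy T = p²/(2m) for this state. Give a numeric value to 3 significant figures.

0.872

T = −(ħ²/2m) d²/dx², so ⟨T⟩ = −(ħ²/2m) ∫ φ*·φ'' dx / ∫|φ|² dx; with m = 1.8.
d²/dx² sin(jπx/a) = −(jπ/a)²·sin(jπx/a); on 0 ≤ x ≤ a, ∫sin²(jπx/a) dx = a/2 and ∫sin(jπx/a)·sin(lπx/a) dx = 0 for j ≠ l, so only diagonal terms survive in ∫|φ|² and ∫φ·φ″; ∫φ·φ′ dx = [φ²/2] between the walls = 0.
State is unnormalized: ∫|φ|² dx = 24.541, and ∫φ*·(−ħ²/2m · φ'') dx = 21.406, so ⟨T⟩ = 21.406 / 24.541.
⟨T⟩ = 0.87225.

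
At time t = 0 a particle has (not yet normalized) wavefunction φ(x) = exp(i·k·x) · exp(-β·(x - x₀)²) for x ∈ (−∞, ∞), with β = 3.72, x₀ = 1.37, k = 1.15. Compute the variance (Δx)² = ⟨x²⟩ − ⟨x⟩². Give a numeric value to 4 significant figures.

Compute ⟨x⟩ and ⟨x²⟩ separately, then (Δx)² = ⟨x²⟩ − ⟨x⟩².
Gaussian moments (u = x − x₀): ∫u^(2j)·e^(−2βu²) du = (2j−1)!!/(4β)^j · √(π/(2β)), odd powers integrate to 0; here √(π/(2β)) = 0.64981.
Normalization: ∫|φ|² dx = 0.64981.
⟨x⟩ = 1.3700 and ⟨x²⟩ = 1.9441.
(Δx)² = 1.9441 − (1.3700)² = 0.067204.

0.06720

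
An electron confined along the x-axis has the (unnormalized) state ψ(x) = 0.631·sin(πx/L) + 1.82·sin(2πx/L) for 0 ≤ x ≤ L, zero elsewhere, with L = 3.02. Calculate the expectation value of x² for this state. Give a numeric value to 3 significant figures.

⟨x²⟩ = ∫ x²·|ψ|² dx / ∫|ψ|² dx (integrals over the domain).
On 0 ≤ x ≤ L (j ≠ l): ∫sin²(jπx/L) dx = L/2, ∫sin(jπx/L)·sin(lπx/L) dx = 0; diagonal moments ∫x·sin²(jπx/L) dx = L²/4, ∫x²·sin²(jπx/L) dx = L³·(1/6 − 1/(4j²π²)); cross terms ∫x·sin(jπx/L)·sin(lπx/L) dx = 0 for j + l even and −4jlL²/(π²(j² − l²)²) for j + l odd, ∫x²·sin(jπx/L)·sin(lπx/L) dx = (−1)^(j+l)·4jlL³/(π²(j² − l²)²); higher powers the same way via product-to-sum and parts.
State is unnormalized: ∫|ψ|² dx = 5.6029, and ∫ψ*·x²·ψ dx = 10.480, so ⟨x²⟩ = 10.480 / 5.6029.
⟨x²⟩ = 1.8705.

1.87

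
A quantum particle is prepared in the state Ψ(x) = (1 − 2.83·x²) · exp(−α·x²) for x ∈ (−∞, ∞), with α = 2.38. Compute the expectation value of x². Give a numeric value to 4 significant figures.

0.08489

⟨x²⟩ = ∫ x²·|Ψ|² dx / ∫|Ψ|² dx (integrals over the domain).
Expand each integrand as polynomial × e^(−2αx²) and use ∫x^(2j)·e^(−2αx²) dx = (2j−1)!!/(4α)^j · √(π/(2α)), odd powers → 0; here √(π/(2α)) = 0.81240.
State is unnormalized: ∫|Ψ|² dx = 0.54477, and ∫Ψ*·x²·Ψ dx = 0.046245, so ⟨x²⟩ = 0.046245 / 0.54477.
⟨x²⟩ = 0.084889.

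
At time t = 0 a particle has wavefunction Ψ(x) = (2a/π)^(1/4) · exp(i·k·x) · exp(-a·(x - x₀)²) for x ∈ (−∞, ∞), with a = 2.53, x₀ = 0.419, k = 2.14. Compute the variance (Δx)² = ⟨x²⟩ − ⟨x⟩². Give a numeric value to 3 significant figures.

Compute ⟨x⟩ and ⟨x²⟩ separately, then (Δx)² = ⟨x²⟩ − ⟨x⟩².
Gaussian moments (u = x − x₀): ∫u^(2j)·e^(−2au²) du = (2j−1)!!/(4a)^j · √(π/(2a)), odd powers integrate to 0; here √(π/(2a)) = 0.78795.
⟨x⟩ = 0.41900 and ⟨x²⟩ = 0.27438.
(Δx)² = 0.27438 − (0.41900)² = 0.098814.

0.0988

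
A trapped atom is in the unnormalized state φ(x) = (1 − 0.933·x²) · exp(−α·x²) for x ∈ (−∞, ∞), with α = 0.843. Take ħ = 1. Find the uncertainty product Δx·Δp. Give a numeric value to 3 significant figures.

Δx = √(⟨x²⟩−⟨x⟩²), Δp = √(⟨p²⟩−⟨p⟩²).
Expand each integrand as polynomial × e^(−2αx²) and use ∫x^(2j)·e^(−2αx²) dx = (2j−1)!!/(4α)^j · √(π/(2α)), odd powers → 0; here √(π/(2α)) = 1.3650. Differentiate with the product rule, d/dx e^(−αx²) = −2αx·e^(−αx²).
Normalization: ∫|φ|² dx = 0.92317.
⟨x⟩ = 0.0000, ⟨x²⟩ = 0.21409 ⇒ Δx = 0.46270.
⟨p⟩ = 0.0000, ⟨p²⟩ = 2.6043 ⇒ Δp = 1.6138.
Δx·Δp = 0.74669.

0.747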